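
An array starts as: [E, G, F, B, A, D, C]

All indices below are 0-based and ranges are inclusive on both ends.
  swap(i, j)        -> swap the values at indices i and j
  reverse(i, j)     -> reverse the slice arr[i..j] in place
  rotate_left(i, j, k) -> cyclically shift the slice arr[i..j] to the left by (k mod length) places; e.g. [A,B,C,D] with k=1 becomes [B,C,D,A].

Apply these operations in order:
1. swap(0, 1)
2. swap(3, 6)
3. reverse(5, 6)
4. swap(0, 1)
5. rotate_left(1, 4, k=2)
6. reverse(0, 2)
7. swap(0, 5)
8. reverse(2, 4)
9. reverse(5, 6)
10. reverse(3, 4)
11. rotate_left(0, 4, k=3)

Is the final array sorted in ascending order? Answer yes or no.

After 1 (swap(0, 1)): [G, E, F, B, A, D, C]
After 2 (swap(3, 6)): [G, E, F, C, A, D, B]
After 3 (reverse(5, 6)): [G, E, F, C, A, B, D]
After 4 (swap(0, 1)): [E, G, F, C, A, B, D]
After 5 (rotate_left(1, 4, k=2)): [E, C, A, G, F, B, D]
After 6 (reverse(0, 2)): [A, C, E, G, F, B, D]
After 7 (swap(0, 5)): [B, C, E, G, F, A, D]
After 8 (reverse(2, 4)): [B, C, F, G, E, A, D]
After 9 (reverse(5, 6)): [B, C, F, G, E, D, A]
After 10 (reverse(3, 4)): [B, C, F, E, G, D, A]
After 11 (rotate_left(0, 4, k=3)): [E, G, B, C, F, D, A]

Answer: no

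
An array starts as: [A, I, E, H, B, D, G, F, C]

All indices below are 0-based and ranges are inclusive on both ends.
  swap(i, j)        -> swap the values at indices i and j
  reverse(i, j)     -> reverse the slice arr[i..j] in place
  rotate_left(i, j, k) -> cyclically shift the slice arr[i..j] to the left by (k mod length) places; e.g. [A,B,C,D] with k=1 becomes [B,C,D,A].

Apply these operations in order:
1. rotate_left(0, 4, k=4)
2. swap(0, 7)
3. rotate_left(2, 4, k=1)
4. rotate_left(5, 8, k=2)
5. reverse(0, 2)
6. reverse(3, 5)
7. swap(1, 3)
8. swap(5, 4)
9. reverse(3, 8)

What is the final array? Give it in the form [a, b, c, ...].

After 1 (rotate_left(0, 4, k=4)): [B, A, I, E, H, D, G, F, C]
After 2 (swap(0, 7)): [F, A, I, E, H, D, G, B, C]
After 3 (rotate_left(2, 4, k=1)): [F, A, E, H, I, D, G, B, C]
After 4 (rotate_left(5, 8, k=2)): [F, A, E, H, I, B, C, D, G]
After 5 (reverse(0, 2)): [E, A, F, H, I, B, C, D, G]
After 6 (reverse(3, 5)): [E, A, F, B, I, H, C, D, G]
After 7 (swap(1, 3)): [E, B, F, A, I, H, C, D, G]
After 8 (swap(5, 4)): [E, B, F, A, H, I, C, D, G]
After 9 (reverse(3, 8)): [E, B, F, G, D, C, I, H, A]

Answer: [E, B, F, G, D, C, I, H, A]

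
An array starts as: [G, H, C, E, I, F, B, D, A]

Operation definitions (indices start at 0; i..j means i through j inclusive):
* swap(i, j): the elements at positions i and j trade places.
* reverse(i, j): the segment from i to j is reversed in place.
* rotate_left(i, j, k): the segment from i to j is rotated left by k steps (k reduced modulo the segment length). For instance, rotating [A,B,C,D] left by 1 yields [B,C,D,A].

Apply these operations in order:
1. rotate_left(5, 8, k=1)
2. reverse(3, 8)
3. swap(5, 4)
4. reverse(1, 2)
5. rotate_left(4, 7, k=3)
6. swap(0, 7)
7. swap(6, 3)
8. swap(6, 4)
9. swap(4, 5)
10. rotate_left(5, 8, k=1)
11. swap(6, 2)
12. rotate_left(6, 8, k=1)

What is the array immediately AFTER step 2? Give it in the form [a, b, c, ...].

After 1 (rotate_left(5, 8, k=1)): [G, H, C, E, I, B, D, A, F]
After 2 (reverse(3, 8)): [G, H, C, F, A, D, B, I, E]

Answer: [G, H, C, F, A, D, B, I, E]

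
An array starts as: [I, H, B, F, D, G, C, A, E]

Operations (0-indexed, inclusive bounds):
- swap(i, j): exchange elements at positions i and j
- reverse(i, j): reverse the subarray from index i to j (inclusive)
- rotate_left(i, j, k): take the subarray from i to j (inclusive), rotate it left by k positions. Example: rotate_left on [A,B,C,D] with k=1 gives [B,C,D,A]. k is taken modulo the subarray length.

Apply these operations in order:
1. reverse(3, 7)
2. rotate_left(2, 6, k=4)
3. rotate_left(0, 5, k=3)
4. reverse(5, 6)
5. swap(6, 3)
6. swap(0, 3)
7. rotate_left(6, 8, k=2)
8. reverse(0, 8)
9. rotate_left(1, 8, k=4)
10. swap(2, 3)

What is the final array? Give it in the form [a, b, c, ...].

After 1 (reverse(3, 7)): [I, H, B, A, C, G, D, F, E]
After 2 (rotate_left(2, 6, k=4)): [I, H, D, B, A, C, G, F, E]
After 3 (rotate_left(0, 5, k=3)): [B, A, C, I, H, D, G, F, E]
After 4 (reverse(5, 6)): [B, A, C, I, H, G, D, F, E]
After 5 (swap(6, 3)): [B, A, C, D, H, G, I, F, E]
After 6 (swap(0, 3)): [D, A, C, B, H, G, I, F, E]
After 7 (rotate_left(6, 8, k=2)): [D, A, C, B, H, G, E, I, F]
After 8 (reverse(0, 8)): [F, I, E, G, H, B, C, A, D]
After 9 (rotate_left(1, 8, k=4)): [F, B, C, A, D, I, E, G, H]
After 10 (swap(2, 3)): [F, B, A, C, D, I, E, G, H]

Answer: [F, B, A, C, D, I, E, G, H]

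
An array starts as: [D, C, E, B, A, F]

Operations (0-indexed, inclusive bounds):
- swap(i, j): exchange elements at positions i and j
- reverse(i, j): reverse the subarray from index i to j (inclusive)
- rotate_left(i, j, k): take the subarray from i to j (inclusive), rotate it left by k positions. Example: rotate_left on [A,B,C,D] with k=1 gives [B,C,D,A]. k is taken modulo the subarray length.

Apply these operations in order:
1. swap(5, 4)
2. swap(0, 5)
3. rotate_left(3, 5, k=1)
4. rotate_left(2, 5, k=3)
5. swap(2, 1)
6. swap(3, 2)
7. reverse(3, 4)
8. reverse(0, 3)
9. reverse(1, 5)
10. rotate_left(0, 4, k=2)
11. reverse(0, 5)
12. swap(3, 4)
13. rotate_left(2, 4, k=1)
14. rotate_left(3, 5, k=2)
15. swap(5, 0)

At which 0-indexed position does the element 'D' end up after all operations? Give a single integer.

Answer: 1

Derivation:
After 1 (swap(5, 4)): [D, C, E, B, F, A]
After 2 (swap(0, 5)): [A, C, E, B, F, D]
After 3 (rotate_left(3, 5, k=1)): [A, C, E, F, D, B]
After 4 (rotate_left(2, 5, k=3)): [A, C, B, E, F, D]
After 5 (swap(2, 1)): [A, B, C, E, F, D]
After 6 (swap(3, 2)): [A, B, E, C, F, D]
After 7 (reverse(3, 4)): [A, B, E, F, C, D]
After 8 (reverse(0, 3)): [F, E, B, A, C, D]
After 9 (reverse(1, 5)): [F, D, C, A, B, E]
After 10 (rotate_left(0, 4, k=2)): [C, A, B, F, D, E]
After 11 (reverse(0, 5)): [E, D, F, B, A, C]
After 12 (swap(3, 4)): [E, D, F, A, B, C]
After 13 (rotate_left(2, 4, k=1)): [E, D, A, B, F, C]
After 14 (rotate_left(3, 5, k=2)): [E, D, A, C, B, F]
After 15 (swap(5, 0)): [F, D, A, C, B, E]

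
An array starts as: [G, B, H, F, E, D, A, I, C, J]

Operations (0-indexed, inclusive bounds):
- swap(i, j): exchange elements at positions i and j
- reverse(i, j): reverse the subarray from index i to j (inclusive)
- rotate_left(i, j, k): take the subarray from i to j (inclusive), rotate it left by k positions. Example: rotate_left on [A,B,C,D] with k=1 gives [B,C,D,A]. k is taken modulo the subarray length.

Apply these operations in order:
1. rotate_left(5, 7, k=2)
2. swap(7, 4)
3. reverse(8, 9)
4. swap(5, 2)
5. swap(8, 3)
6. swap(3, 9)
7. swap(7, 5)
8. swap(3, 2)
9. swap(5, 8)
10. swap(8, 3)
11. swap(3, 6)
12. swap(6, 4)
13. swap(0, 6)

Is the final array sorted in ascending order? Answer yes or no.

Answer: yes

Derivation:
After 1 (rotate_left(5, 7, k=2)): [G, B, H, F, E, I, D, A, C, J]
After 2 (swap(7, 4)): [G, B, H, F, A, I, D, E, C, J]
After 3 (reverse(8, 9)): [G, B, H, F, A, I, D, E, J, C]
After 4 (swap(5, 2)): [G, B, I, F, A, H, D, E, J, C]
After 5 (swap(8, 3)): [G, B, I, J, A, H, D, E, F, C]
After 6 (swap(3, 9)): [G, B, I, C, A, H, D, E, F, J]
After 7 (swap(7, 5)): [G, B, I, C, A, E, D, H, F, J]
After 8 (swap(3, 2)): [G, B, C, I, A, E, D, H, F, J]
After 9 (swap(5, 8)): [G, B, C, I, A, F, D, H, E, J]
After 10 (swap(8, 3)): [G, B, C, E, A, F, D, H, I, J]
After 11 (swap(3, 6)): [G, B, C, D, A, F, E, H, I, J]
After 12 (swap(6, 4)): [G, B, C, D, E, F, A, H, I, J]
After 13 (swap(0, 6)): [A, B, C, D, E, F, G, H, I, J]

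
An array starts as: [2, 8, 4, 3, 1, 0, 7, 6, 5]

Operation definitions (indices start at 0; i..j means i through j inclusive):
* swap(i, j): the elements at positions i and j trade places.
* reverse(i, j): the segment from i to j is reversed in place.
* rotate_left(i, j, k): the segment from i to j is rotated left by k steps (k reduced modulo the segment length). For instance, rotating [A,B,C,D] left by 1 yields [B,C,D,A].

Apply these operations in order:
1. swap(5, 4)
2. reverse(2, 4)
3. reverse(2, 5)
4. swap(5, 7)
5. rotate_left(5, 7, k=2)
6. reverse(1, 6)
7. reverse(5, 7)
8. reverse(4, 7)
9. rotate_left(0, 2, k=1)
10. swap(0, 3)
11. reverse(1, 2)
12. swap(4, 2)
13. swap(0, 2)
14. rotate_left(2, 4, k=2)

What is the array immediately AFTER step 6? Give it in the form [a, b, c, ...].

Answer: [2, 6, 0, 3, 4, 1, 8, 7, 5]

Derivation:
After 1 (swap(5, 4)): [2, 8, 4, 3, 0, 1, 7, 6, 5]
After 2 (reverse(2, 4)): [2, 8, 0, 3, 4, 1, 7, 6, 5]
After 3 (reverse(2, 5)): [2, 8, 1, 4, 3, 0, 7, 6, 5]
After 4 (swap(5, 7)): [2, 8, 1, 4, 3, 6, 7, 0, 5]
After 5 (rotate_left(5, 7, k=2)): [2, 8, 1, 4, 3, 0, 6, 7, 5]
After 6 (reverse(1, 6)): [2, 6, 0, 3, 4, 1, 8, 7, 5]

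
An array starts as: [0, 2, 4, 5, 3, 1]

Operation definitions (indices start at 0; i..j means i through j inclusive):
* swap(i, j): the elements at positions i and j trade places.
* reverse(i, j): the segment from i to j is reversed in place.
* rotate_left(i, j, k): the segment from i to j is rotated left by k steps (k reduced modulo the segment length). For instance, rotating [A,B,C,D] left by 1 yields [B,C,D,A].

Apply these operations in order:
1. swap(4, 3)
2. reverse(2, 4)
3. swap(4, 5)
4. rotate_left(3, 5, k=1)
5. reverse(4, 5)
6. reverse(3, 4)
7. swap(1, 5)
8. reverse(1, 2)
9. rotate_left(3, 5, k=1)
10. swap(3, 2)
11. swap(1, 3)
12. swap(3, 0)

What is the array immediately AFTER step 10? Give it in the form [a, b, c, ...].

Answer: [0, 5, 1, 4, 2, 3]

Derivation:
After 1 (swap(4, 3)): [0, 2, 4, 3, 5, 1]
After 2 (reverse(2, 4)): [0, 2, 5, 3, 4, 1]
After 3 (swap(4, 5)): [0, 2, 5, 3, 1, 4]
After 4 (rotate_left(3, 5, k=1)): [0, 2, 5, 1, 4, 3]
After 5 (reverse(4, 5)): [0, 2, 5, 1, 3, 4]
After 6 (reverse(3, 4)): [0, 2, 5, 3, 1, 4]
After 7 (swap(1, 5)): [0, 4, 5, 3, 1, 2]
After 8 (reverse(1, 2)): [0, 5, 4, 3, 1, 2]
After 9 (rotate_left(3, 5, k=1)): [0, 5, 4, 1, 2, 3]
After 10 (swap(3, 2)): [0, 5, 1, 4, 2, 3]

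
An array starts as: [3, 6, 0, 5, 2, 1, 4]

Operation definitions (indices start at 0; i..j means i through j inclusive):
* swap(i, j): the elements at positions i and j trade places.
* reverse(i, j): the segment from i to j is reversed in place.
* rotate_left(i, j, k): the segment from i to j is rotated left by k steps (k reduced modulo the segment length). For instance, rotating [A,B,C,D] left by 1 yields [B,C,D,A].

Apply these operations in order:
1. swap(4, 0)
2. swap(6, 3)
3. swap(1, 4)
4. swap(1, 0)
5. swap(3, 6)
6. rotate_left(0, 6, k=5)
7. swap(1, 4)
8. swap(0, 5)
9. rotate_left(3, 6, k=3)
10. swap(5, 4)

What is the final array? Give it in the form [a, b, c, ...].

After 1 (swap(4, 0)): [2, 6, 0, 5, 3, 1, 4]
After 2 (swap(6, 3)): [2, 6, 0, 4, 3, 1, 5]
After 3 (swap(1, 4)): [2, 3, 0, 4, 6, 1, 5]
After 4 (swap(1, 0)): [3, 2, 0, 4, 6, 1, 5]
After 5 (swap(3, 6)): [3, 2, 0, 5, 6, 1, 4]
After 6 (rotate_left(0, 6, k=5)): [1, 4, 3, 2, 0, 5, 6]
After 7 (swap(1, 4)): [1, 0, 3, 2, 4, 5, 6]
After 8 (swap(0, 5)): [5, 0, 3, 2, 4, 1, 6]
After 9 (rotate_left(3, 6, k=3)): [5, 0, 3, 6, 2, 4, 1]
After 10 (swap(5, 4)): [5, 0, 3, 6, 4, 2, 1]

Answer: [5, 0, 3, 6, 4, 2, 1]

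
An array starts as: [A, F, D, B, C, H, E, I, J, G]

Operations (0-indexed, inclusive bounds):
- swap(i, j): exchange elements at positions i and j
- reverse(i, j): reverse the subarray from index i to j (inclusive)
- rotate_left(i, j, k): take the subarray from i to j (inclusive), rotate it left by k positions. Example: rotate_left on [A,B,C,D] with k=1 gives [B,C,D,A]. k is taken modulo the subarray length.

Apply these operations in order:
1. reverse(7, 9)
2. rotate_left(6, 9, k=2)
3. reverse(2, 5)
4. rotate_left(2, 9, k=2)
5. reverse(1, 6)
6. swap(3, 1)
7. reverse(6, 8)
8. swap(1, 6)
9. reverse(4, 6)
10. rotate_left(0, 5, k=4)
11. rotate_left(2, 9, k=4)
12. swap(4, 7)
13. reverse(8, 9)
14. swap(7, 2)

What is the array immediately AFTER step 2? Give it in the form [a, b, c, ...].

Answer: [A, F, D, B, C, H, J, I, E, G]

Derivation:
After 1 (reverse(7, 9)): [A, F, D, B, C, H, E, G, J, I]
After 2 (rotate_left(6, 9, k=2)): [A, F, D, B, C, H, J, I, E, G]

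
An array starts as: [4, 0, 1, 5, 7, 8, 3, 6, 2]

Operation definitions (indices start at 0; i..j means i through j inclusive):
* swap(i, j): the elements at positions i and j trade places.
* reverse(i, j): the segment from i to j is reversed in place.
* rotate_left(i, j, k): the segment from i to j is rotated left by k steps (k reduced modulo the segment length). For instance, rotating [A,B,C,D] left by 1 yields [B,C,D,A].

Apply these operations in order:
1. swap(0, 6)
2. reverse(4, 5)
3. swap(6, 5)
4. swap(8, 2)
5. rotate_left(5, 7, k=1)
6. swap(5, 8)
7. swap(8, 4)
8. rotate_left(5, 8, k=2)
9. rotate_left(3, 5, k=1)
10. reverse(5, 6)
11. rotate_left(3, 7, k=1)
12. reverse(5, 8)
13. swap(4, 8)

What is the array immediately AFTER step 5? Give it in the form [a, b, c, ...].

After 1 (swap(0, 6)): [3, 0, 1, 5, 7, 8, 4, 6, 2]
After 2 (reverse(4, 5)): [3, 0, 1, 5, 8, 7, 4, 6, 2]
After 3 (swap(6, 5)): [3, 0, 1, 5, 8, 4, 7, 6, 2]
After 4 (swap(8, 2)): [3, 0, 2, 5, 8, 4, 7, 6, 1]
After 5 (rotate_left(5, 7, k=1)): [3, 0, 2, 5, 8, 7, 6, 4, 1]

Answer: [3, 0, 2, 5, 8, 7, 6, 4, 1]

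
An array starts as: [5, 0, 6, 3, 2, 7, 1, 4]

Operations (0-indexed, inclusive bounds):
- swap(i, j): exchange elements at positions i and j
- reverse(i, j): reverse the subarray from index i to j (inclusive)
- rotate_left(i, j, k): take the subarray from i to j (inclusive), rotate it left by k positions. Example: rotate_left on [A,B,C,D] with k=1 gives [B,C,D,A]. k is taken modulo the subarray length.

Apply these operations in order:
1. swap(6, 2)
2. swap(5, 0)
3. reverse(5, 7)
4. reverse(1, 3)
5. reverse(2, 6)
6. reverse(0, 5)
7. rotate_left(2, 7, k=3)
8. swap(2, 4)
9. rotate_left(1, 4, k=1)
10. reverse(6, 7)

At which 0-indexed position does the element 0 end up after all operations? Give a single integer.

After 1 (swap(6, 2)): [5, 0, 1, 3, 2, 7, 6, 4]
After 2 (swap(5, 0)): [7, 0, 1, 3, 2, 5, 6, 4]
After 3 (reverse(5, 7)): [7, 0, 1, 3, 2, 4, 6, 5]
After 4 (reverse(1, 3)): [7, 3, 1, 0, 2, 4, 6, 5]
After 5 (reverse(2, 6)): [7, 3, 6, 4, 2, 0, 1, 5]
After 6 (reverse(0, 5)): [0, 2, 4, 6, 3, 7, 1, 5]
After 7 (rotate_left(2, 7, k=3)): [0, 2, 7, 1, 5, 4, 6, 3]
After 8 (swap(2, 4)): [0, 2, 5, 1, 7, 4, 6, 3]
After 9 (rotate_left(1, 4, k=1)): [0, 5, 1, 7, 2, 4, 6, 3]
After 10 (reverse(6, 7)): [0, 5, 1, 7, 2, 4, 3, 6]

Answer: 0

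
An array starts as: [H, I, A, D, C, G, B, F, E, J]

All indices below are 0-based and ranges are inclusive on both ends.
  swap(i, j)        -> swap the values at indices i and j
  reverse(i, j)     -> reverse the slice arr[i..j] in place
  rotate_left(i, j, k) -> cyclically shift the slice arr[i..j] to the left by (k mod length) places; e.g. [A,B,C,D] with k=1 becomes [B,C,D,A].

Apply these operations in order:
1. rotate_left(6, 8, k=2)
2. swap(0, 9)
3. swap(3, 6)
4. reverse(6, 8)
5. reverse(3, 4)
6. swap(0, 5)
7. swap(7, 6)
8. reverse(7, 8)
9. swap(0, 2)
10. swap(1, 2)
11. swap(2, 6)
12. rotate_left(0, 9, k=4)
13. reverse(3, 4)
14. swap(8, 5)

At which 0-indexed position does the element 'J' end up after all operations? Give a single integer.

After 1 (rotate_left(6, 8, k=2)): [H, I, A, D, C, G, E, B, F, J]
After 2 (swap(0, 9)): [J, I, A, D, C, G, E, B, F, H]
After 3 (swap(3, 6)): [J, I, A, E, C, G, D, B, F, H]
After 4 (reverse(6, 8)): [J, I, A, E, C, G, F, B, D, H]
After 5 (reverse(3, 4)): [J, I, A, C, E, G, F, B, D, H]
After 6 (swap(0, 5)): [G, I, A, C, E, J, F, B, D, H]
After 7 (swap(7, 6)): [G, I, A, C, E, J, B, F, D, H]
After 8 (reverse(7, 8)): [G, I, A, C, E, J, B, D, F, H]
After 9 (swap(0, 2)): [A, I, G, C, E, J, B, D, F, H]
After 10 (swap(1, 2)): [A, G, I, C, E, J, B, D, F, H]
After 11 (swap(2, 6)): [A, G, B, C, E, J, I, D, F, H]
After 12 (rotate_left(0, 9, k=4)): [E, J, I, D, F, H, A, G, B, C]
After 13 (reverse(3, 4)): [E, J, I, F, D, H, A, G, B, C]
After 14 (swap(8, 5)): [E, J, I, F, D, B, A, G, H, C]

Answer: 1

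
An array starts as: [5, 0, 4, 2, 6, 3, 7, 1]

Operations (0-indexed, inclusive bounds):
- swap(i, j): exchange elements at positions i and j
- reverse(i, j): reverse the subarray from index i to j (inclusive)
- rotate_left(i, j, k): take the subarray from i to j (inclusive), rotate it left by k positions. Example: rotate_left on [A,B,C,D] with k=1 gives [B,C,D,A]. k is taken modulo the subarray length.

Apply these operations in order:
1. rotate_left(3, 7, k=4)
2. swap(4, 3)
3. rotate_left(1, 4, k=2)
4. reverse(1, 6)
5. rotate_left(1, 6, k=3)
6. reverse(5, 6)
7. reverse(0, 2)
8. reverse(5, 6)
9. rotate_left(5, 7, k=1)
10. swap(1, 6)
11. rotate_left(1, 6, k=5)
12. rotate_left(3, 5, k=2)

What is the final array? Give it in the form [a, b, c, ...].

Answer: [1, 0, 7, 3, 5, 2, 4, 6]

Derivation:
After 1 (rotate_left(3, 7, k=4)): [5, 0, 4, 1, 2, 6, 3, 7]
After 2 (swap(4, 3)): [5, 0, 4, 2, 1, 6, 3, 7]
After 3 (rotate_left(1, 4, k=2)): [5, 2, 1, 0, 4, 6, 3, 7]
After 4 (reverse(1, 6)): [5, 3, 6, 4, 0, 1, 2, 7]
After 5 (rotate_left(1, 6, k=3)): [5, 0, 1, 2, 3, 6, 4, 7]
After 6 (reverse(5, 6)): [5, 0, 1, 2, 3, 4, 6, 7]
After 7 (reverse(0, 2)): [1, 0, 5, 2, 3, 4, 6, 7]
After 8 (reverse(5, 6)): [1, 0, 5, 2, 3, 6, 4, 7]
After 9 (rotate_left(5, 7, k=1)): [1, 0, 5, 2, 3, 4, 7, 6]
After 10 (swap(1, 6)): [1, 7, 5, 2, 3, 4, 0, 6]
After 11 (rotate_left(1, 6, k=5)): [1, 0, 7, 5, 2, 3, 4, 6]
After 12 (rotate_left(3, 5, k=2)): [1, 0, 7, 3, 5, 2, 4, 6]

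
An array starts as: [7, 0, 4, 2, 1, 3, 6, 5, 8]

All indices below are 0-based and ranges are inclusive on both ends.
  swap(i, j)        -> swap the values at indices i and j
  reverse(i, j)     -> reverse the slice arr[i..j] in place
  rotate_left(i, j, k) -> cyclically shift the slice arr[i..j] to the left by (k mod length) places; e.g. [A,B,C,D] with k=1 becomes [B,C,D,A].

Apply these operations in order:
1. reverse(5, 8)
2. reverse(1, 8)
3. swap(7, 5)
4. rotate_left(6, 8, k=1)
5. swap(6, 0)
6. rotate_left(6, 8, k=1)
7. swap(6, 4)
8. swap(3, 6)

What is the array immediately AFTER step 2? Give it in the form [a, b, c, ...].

Answer: [7, 3, 6, 5, 8, 1, 2, 4, 0]

Derivation:
After 1 (reverse(5, 8)): [7, 0, 4, 2, 1, 8, 5, 6, 3]
After 2 (reverse(1, 8)): [7, 3, 6, 5, 8, 1, 2, 4, 0]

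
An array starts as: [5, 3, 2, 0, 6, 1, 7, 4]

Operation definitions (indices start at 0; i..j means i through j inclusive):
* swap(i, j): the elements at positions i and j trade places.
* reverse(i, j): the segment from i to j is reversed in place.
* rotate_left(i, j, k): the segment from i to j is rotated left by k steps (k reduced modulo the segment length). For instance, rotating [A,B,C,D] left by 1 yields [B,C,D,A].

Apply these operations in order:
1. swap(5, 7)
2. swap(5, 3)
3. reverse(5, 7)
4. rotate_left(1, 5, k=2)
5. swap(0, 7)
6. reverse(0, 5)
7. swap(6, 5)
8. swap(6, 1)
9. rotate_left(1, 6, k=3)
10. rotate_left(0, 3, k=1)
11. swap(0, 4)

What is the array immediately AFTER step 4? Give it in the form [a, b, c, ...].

After 1 (swap(5, 7)): [5, 3, 2, 0, 6, 4, 7, 1]
After 2 (swap(5, 3)): [5, 3, 2, 4, 6, 0, 7, 1]
After 3 (reverse(5, 7)): [5, 3, 2, 4, 6, 1, 7, 0]
After 4 (rotate_left(1, 5, k=2)): [5, 4, 6, 1, 3, 2, 7, 0]

Answer: [5, 4, 6, 1, 3, 2, 7, 0]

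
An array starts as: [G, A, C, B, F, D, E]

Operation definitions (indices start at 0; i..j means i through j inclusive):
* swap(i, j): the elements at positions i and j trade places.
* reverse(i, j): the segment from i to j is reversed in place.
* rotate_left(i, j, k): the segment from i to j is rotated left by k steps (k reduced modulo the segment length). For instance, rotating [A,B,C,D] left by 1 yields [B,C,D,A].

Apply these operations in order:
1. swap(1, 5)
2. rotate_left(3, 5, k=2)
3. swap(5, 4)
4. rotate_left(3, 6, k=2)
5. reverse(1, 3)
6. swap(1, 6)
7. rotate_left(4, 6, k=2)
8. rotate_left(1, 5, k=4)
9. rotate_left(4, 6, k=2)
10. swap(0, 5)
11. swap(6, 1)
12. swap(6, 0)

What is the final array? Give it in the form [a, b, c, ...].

After 1 (swap(1, 5)): [G, D, C, B, F, A, E]
After 2 (rotate_left(3, 5, k=2)): [G, D, C, A, B, F, E]
After 3 (swap(5, 4)): [G, D, C, A, F, B, E]
After 4 (rotate_left(3, 6, k=2)): [G, D, C, B, E, A, F]
After 5 (reverse(1, 3)): [G, B, C, D, E, A, F]
After 6 (swap(1, 6)): [G, F, C, D, E, A, B]
After 7 (rotate_left(4, 6, k=2)): [G, F, C, D, B, E, A]
After 8 (rotate_left(1, 5, k=4)): [G, E, F, C, D, B, A]
After 9 (rotate_left(4, 6, k=2)): [G, E, F, C, A, D, B]
After 10 (swap(0, 5)): [D, E, F, C, A, G, B]
After 11 (swap(6, 1)): [D, B, F, C, A, G, E]
After 12 (swap(6, 0)): [E, B, F, C, A, G, D]

Answer: [E, B, F, C, A, G, D]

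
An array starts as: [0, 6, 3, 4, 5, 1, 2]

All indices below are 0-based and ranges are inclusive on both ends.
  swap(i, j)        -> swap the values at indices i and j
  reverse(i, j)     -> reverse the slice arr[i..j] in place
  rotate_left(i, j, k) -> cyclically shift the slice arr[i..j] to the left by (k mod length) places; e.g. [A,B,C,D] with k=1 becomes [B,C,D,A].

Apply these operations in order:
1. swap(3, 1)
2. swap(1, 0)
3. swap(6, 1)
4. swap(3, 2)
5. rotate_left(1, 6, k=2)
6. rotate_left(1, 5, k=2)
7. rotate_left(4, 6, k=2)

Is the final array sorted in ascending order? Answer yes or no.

Answer: no

Derivation:
After 1 (swap(3, 1)): [0, 4, 3, 6, 5, 1, 2]
After 2 (swap(1, 0)): [4, 0, 3, 6, 5, 1, 2]
After 3 (swap(6, 1)): [4, 2, 3, 6, 5, 1, 0]
After 4 (swap(3, 2)): [4, 2, 6, 3, 5, 1, 0]
After 5 (rotate_left(1, 6, k=2)): [4, 3, 5, 1, 0, 2, 6]
After 6 (rotate_left(1, 5, k=2)): [4, 1, 0, 2, 3, 5, 6]
After 7 (rotate_left(4, 6, k=2)): [4, 1, 0, 2, 6, 3, 5]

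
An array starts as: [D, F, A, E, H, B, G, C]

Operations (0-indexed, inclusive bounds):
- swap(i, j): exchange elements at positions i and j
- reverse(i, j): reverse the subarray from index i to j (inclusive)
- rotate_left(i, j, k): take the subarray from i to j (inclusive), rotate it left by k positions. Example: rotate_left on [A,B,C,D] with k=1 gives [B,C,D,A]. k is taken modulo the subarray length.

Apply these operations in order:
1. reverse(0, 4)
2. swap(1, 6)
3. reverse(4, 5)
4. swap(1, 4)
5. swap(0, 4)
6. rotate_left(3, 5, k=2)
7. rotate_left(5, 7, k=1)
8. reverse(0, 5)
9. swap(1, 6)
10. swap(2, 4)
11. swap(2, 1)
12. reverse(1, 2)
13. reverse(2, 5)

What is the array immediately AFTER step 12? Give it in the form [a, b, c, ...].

After 1 (reverse(0, 4)): [H, E, A, F, D, B, G, C]
After 2 (swap(1, 6)): [H, G, A, F, D, B, E, C]
After 3 (reverse(4, 5)): [H, G, A, F, B, D, E, C]
After 4 (swap(1, 4)): [H, B, A, F, G, D, E, C]
After 5 (swap(0, 4)): [G, B, A, F, H, D, E, C]
After 6 (rotate_left(3, 5, k=2)): [G, B, A, D, F, H, E, C]
After 7 (rotate_left(5, 7, k=1)): [G, B, A, D, F, E, C, H]
After 8 (reverse(0, 5)): [E, F, D, A, B, G, C, H]
After 9 (swap(1, 6)): [E, C, D, A, B, G, F, H]
After 10 (swap(2, 4)): [E, C, B, A, D, G, F, H]
After 11 (swap(2, 1)): [E, B, C, A, D, G, F, H]
After 12 (reverse(1, 2)): [E, C, B, A, D, G, F, H]

Answer: [E, C, B, A, D, G, F, H]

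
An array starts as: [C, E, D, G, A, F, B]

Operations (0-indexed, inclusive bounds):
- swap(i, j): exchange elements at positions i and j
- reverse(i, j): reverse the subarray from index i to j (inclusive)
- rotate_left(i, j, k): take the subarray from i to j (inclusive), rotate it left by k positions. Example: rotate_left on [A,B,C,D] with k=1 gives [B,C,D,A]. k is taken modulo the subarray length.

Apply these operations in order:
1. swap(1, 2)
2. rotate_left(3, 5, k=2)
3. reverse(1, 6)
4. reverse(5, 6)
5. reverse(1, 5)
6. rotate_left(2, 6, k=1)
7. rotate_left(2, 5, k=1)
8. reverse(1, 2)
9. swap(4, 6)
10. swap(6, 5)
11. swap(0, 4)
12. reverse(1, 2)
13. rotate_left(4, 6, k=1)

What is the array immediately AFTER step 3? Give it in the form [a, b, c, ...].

After 1 (swap(1, 2)): [C, D, E, G, A, F, B]
After 2 (rotate_left(3, 5, k=2)): [C, D, E, F, G, A, B]
After 3 (reverse(1, 6)): [C, B, A, G, F, E, D]

Answer: [C, B, A, G, F, E, D]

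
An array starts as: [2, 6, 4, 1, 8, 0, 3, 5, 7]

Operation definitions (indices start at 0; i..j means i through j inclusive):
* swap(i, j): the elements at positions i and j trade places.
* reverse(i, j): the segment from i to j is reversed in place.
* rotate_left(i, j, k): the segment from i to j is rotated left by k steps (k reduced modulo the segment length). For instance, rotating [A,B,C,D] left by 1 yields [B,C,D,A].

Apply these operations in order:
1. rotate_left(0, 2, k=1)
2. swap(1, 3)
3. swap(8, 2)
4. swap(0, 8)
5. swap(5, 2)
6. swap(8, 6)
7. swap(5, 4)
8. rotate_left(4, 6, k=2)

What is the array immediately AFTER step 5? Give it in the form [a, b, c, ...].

Answer: [2, 1, 0, 4, 8, 7, 3, 5, 6]

Derivation:
After 1 (rotate_left(0, 2, k=1)): [6, 4, 2, 1, 8, 0, 3, 5, 7]
After 2 (swap(1, 3)): [6, 1, 2, 4, 8, 0, 3, 5, 7]
After 3 (swap(8, 2)): [6, 1, 7, 4, 8, 0, 3, 5, 2]
After 4 (swap(0, 8)): [2, 1, 7, 4, 8, 0, 3, 5, 6]
After 5 (swap(5, 2)): [2, 1, 0, 4, 8, 7, 3, 5, 6]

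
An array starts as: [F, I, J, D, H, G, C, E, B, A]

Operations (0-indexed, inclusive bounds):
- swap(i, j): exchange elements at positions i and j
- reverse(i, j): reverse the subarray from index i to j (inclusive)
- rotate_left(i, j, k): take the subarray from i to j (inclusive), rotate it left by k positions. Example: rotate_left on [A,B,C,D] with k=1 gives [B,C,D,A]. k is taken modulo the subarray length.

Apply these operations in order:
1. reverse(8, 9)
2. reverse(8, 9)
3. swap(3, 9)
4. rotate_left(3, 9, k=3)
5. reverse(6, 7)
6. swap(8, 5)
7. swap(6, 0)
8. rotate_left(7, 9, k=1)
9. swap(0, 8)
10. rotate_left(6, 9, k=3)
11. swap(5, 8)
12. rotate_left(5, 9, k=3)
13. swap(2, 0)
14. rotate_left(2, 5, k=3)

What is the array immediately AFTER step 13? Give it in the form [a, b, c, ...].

After 1 (reverse(8, 9)): [F, I, J, D, H, G, C, E, A, B]
After 2 (reverse(8, 9)): [F, I, J, D, H, G, C, E, B, A]
After 3 (swap(3, 9)): [F, I, J, A, H, G, C, E, B, D]
After 4 (rotate_left(3, 9, k=3)): [F, I, J, C, E, B, D, A, H, G]
After 5 (reverse(6, 7)): [F, I, J, C, E, B, A, D, H, G]
After 6 (swap(8, 5)): [F, I, J, C, E, H, A, D, B, G]
After 7 (swap(6, 0)): [A, I, J, C, E, H, F, D, B, G]
After 8 (rotate_left(7, 9, k=1)): [A, I, J, C, E, H, F, B, G, D]
After 9 (swap(0, 8)): [G, I, J, C, E, H, F, B, A, D]
After 10 (rotate_left(6, 9, k=3)): [G, I, J, C, E, H, D, F, B, A]
After 11 (swap(5, 8)): [G, I, J, C, E, B, D, F, H, A]
After 12 (rotate_left(5, 9, k=3)): [G, I, J, C, E, H, A, B, D, F]
After 13 (swap(2, 0)): [J, I, G, C, E, H, A, B, D, F]

Answer: [J, I, G, C, E, H, A, B, D, F]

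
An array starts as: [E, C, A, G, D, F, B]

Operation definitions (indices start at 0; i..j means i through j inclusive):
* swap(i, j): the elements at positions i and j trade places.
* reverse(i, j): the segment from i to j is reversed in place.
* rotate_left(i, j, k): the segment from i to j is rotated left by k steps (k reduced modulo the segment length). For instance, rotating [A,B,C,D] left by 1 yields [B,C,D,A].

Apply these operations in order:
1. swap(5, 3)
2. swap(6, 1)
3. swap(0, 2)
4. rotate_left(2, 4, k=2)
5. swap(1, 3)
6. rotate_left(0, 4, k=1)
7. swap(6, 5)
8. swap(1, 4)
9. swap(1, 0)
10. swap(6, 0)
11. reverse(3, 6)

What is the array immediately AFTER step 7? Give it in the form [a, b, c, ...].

After 1 (swap(5, 3)): [E, C, A, F, D, G, B]
After 2 (swap(6, 1)): [E, B, A, F, D, G, C]
After 3 (swap(0, 2)): [A, B, E, F, D, G, C]
After 4 (rotate_left(2, 4, k=2)): [A, B, D, E, F, G, C]
After 5 (swap(1, 3)): [A, E, D, B, F, G, C]
After 6 (rotate_left(0, 4, k=1)): [E, D, B, F, A, G, C]
After 7 (swap(6, 5)): [E, D, B, F, A, C, G]

Answer: [E, D, B, F, A, C, G]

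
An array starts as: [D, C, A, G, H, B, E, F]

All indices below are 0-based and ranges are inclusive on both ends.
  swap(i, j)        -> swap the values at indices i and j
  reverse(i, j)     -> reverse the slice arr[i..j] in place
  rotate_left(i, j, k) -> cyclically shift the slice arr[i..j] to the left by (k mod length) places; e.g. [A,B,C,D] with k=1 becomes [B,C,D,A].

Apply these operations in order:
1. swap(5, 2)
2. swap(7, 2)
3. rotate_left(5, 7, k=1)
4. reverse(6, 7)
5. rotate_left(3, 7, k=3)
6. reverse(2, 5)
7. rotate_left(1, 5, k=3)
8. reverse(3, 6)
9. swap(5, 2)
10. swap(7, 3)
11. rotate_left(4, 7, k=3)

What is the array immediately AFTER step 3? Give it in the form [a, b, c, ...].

After 1 (swap(5, 2)): [D, C, B, G, H, A, E, F]
After 2 (swap(7, 2)): [D, C, F, G, H, A, E, B]
After 3 (rotate_left(5, 7, k=1)): [D, C, F, G, H, E, B, A]

Answer: [D, C, F, G, H, E, B, A]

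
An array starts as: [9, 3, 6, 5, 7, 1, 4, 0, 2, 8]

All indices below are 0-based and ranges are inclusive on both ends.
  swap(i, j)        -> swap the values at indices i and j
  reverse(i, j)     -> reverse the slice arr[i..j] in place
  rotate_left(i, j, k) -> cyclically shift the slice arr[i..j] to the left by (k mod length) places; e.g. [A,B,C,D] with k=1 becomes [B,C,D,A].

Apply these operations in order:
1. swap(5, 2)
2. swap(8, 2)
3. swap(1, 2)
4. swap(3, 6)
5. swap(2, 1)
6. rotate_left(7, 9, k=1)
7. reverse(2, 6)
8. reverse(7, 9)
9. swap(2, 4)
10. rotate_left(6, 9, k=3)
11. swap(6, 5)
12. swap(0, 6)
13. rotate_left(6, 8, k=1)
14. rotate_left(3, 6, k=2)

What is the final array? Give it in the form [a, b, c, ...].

Answer: [4, 3, 7, 1, 2, 6, 5, 0, 9, 8]

Derivation:
After 1 (swap(5, 2)): [9, 3, 1, 5, 7, 6, 4, 0, 2, 8]
After 2 (swap(8, 2)): [9, 3, 2, 5, 7, 6, 4, 0, 1, 8]
After 3 (swap(1, 2)): [9, 2, 3, 5, 7, 6, 4, 0, 1, 8]
After 4 (swap(3, 6)): [9, 2, 3, 4, 7, 6, 5, 0, 1, 8]
After 5 (swap(2, 1)): [9, 3, 2, 4, 7, 6, 5, 0, 1, 8]
After 6 (rotate_left(7, 9, k=1)): [9, 3, 2, 4, 7, 6, 5, 1, 8, 0]
After 7 (reverse(2, 6)): [9, 3, 5, 6, 7, 4, 2, 1, 8, 0]
After 8 (reverse(7, 9)): [9, 3, 5, 6, 7, 4, 2, 0, 8, 1]
After 9 (swap(2, 4)): [9, 3, 7, 6, 5, 4, 2, 0, 8, 1]
After 10 (rotate_left(6, 9, k=3)): [9, 3, 7, 6, 5, 4, 1, 2, 0, 8]
After 11 (swap(6, 5)): [9, 3, 7, 6, 5, 1, 4, 2, 0, 8]
After 12 (swap(0, 6)): [4, 3, 7, 6, 5, 1, 9, 2, 0, 8]
After 13 (rotate_left(6, 8, k=1)): [4, 3, 7, 6, 5, 1, 2, 0, 9, 8]
After 14 (rotate_left(3, 6, k=2)): [4, 3, 7, 1, 2, 6, 5, 0, 9, 8]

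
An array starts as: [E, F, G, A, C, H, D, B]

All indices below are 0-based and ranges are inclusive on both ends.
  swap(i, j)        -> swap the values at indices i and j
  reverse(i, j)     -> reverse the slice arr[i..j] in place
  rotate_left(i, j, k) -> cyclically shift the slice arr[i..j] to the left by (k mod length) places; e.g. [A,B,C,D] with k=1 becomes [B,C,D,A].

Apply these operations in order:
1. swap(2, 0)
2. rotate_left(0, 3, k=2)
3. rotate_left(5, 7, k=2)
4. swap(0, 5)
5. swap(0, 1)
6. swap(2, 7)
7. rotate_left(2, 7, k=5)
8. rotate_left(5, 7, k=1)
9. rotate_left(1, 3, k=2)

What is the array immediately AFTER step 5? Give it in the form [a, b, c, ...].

Answer: [A, B, G, F, C, E, H, D]

Derivation:
After 1 (swap(2, 0)): [G, F, E, A, C, H, D, B]
After 2 (rotate_left(0, 3, k=2)): [E, A, G, F, C, H, D, B]
After 3 (rotate_left(5, 7, k=2)): [E, A, G, F, C, B, H, D]
After 4 (swap(0, 5)): [B, A, G, F, C, E, H, D]
After 5 (swap(0, 1)): [A, B, G, F, C, E, H, D]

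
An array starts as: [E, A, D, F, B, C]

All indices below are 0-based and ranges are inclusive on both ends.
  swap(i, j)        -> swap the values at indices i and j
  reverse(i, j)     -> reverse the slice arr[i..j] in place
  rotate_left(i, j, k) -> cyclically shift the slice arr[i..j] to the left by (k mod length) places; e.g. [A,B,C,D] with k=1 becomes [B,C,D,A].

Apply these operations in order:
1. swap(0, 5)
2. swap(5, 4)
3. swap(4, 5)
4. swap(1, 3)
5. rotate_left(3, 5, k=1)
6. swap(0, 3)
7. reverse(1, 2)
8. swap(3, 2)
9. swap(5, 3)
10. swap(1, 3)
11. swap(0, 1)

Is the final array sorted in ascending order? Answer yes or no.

After 1 (swap(0, 5)): [C, A, D, F, B, E]
After 2 (swap(5, 4)): [C, A, D, F, E, B]
After 3 (swap(4, 5)): [C, A, D, F, B, E]
After 4 (swap(1, 3)): [C, F, D, A, B, E]
After 5 (rotate_left(3, 5, k=1)): [C, F, D, B, E, A]
After 6 (swap(0, 3)): [B, F, D, C, E, A]
After 7 (reverse(1, 2)): [B, D, F, C, E, A]
After 8 (swap(3, 2)): [B, D, C, F, E, A]
After 9 (swap(5, 3)): [B, D, C, A, E, F]
After 10 (swap(1, 3)): [B, A, C, D, E, F]
After 11 (swap(0, 1)): [A, B, C, D, E, F]

Answer: yes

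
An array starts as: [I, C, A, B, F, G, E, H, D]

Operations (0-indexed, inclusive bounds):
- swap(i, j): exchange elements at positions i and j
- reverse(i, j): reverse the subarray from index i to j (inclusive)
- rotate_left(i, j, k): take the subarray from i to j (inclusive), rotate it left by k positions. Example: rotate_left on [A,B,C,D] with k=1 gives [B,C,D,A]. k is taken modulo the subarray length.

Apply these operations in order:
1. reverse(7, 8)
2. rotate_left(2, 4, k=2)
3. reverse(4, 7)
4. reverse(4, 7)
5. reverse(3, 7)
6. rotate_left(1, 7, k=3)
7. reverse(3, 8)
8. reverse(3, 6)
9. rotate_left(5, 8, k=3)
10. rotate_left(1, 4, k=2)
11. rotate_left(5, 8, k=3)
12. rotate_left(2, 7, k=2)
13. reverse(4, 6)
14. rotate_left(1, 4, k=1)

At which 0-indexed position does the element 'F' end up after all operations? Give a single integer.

Answer: 3

Derivation:
After 1 (reverse(7, 8)): [I, C, A, B, F, G, E, D, H]
After 2 (rotate_left(2, 4, k=2)): [I, C, F, A, B, G, E, D, H]
After 3 (reverse(4, 7)): [I, C, F, A, D, E, G, B, H]
After 4 (reverse(4, 7)): [I, C, F, A, B, G, E, D, H]
After 5 (reverse(3, 7)): [I, C, F, D, E, G, B, A, H]
After 6 (rotate_left(1, 7, k=3)): [I, E, G, B, A, C, F, D, H]
After 7 (reverse(3, 8)): [I, E, G, H, D, F, C, A, B]
After 8 (reverse(3, 6)): [I, E, G, C, F, D, H, A, B]
After 9 (rotate_left(5, 8, k=3)): [I, E, G, C, F, B, D, H, A]
After 10 (rotate_left(1, 4, k=2)): [I, C, F, E, G, B, D, H, A]
After 11 (rotate_left(5, 8, k=3)): [I, C, F, E, G, A, B, D, H]
After 12 (rotate_left(2, 7, k=2)): [I, C, G, A, B, D, F, E, H]
After 13 (reverse(4, 6)): [I, C, G, A, F, D, B, E, H]
After 14 (rotate_left(1, 4, k=1)): [I, G, A, F, C, D, B, E, H]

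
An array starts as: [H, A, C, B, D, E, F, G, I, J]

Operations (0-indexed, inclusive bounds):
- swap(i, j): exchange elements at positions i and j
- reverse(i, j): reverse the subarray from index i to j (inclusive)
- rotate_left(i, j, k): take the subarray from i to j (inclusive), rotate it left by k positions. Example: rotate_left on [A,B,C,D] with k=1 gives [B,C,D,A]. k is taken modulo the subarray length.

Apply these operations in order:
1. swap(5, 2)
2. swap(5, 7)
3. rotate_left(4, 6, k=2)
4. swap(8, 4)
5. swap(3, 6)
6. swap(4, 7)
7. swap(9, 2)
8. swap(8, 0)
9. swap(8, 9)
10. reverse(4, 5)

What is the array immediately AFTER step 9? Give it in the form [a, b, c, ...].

After 1 (swap(5, 2)): [H, A, E, B, D, C, F, G, I, J]
After 2 (swap(5, 7)): [H, A, E, B, D, G, F, C, I, J]
After 3 (rotate_left(4, 6, k=2)): [H, A, E, B, F, D, G, C, I, J]
After 4 (swap(8, 4)): [H, A, E, B, I, D, G, C, F, J]
After 5 (swap(3, 6)): [H, A, E, G, I, D, B, C, F, J]
After 6 (swap(4, 7)): [H, A, E, G, C, D, B, I, F, J]
After 7 (swap(9, 2)): [H, A, J, G, C, D, B, I, F, E]
After 8 (swap(8, 0)): [F, A, J, G, C, D, B, I, H, E]
After 9 (swap(8, 9)): [F, A, J, G, C, D, B, I, E, H]

Answer: [F, A, J, G, C, D, B, I, E, H]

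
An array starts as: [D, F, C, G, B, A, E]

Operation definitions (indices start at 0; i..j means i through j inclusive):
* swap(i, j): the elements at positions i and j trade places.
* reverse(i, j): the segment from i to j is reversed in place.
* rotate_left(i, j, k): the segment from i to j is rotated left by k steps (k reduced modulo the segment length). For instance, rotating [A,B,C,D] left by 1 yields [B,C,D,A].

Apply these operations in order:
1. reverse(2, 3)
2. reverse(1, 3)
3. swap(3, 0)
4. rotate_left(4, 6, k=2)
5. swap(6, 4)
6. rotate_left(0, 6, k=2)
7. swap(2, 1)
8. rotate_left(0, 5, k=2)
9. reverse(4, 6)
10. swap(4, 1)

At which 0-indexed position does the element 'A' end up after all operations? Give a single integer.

Answer: 5

Derivation:
After 1 (reverse(2, 3)): [D, F, G, C, B, A, E]
After 2 (reverse(1, 3)): [D, C, G, F, B, A, E]
After 3 (swap(3, 0)): [F, C, G, D, B, A, E]
After 4 (rotate_left(4, 6, k=2)): [F, C, G, D, E, B, A]
After 5 (swap(6, 4)): [F, C, G, D, A, B, E]
After 6 (rotate_left(0, 6, k=2)): [G, D, A, B, E, F, C]
After 7 (swap(2, 1)): [G, A, D, B, E, F, C]
After 8 (rotate_left(0, 5, k=2)): [D, B, E, F, G, A, C]
After 9 (reverse(4, 6)): [D, B, E, F, C, A, G]
After 10 (swap(4, 1)): [D, C, E, F, B, A, G]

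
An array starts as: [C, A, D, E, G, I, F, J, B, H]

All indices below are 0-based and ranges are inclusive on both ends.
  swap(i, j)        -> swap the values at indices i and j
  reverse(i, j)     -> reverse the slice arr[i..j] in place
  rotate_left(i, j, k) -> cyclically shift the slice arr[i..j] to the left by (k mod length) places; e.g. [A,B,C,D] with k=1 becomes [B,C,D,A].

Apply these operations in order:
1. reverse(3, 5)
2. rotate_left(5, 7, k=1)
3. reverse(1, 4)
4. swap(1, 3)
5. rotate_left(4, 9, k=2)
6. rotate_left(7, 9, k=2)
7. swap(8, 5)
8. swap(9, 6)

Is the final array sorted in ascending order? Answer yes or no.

Answer: no

Derivation:
After 1 (reverse(3, 5)): [C, A, D, I, G, E, F, J, B, H]
After 2 (rotate_left(5, 7, k=1)): [C, A, D, I, G, F, J, E, B, H]
After 3 (reverse(1, 4)): [C, G, I, D, A, F, J, E, B, H]
After 4 (swap(1, 3)): [C, D, I, G, A, F, J, E, B, H]
After 5 (rotate_left(4, 9, k=2)): [C, D, I, G, J, E, B, H, A, F]
After 6 (rotate_left(7, 9, k=2)): [C, D, I, G, J, E, B, F, H, A]
After 7 (swap(8, 5)): [C, D, I, G, J, H, B, F, E, A]
After 8 (swap(9, 6)): [C, D, I, G, J, H, A, F, E, B]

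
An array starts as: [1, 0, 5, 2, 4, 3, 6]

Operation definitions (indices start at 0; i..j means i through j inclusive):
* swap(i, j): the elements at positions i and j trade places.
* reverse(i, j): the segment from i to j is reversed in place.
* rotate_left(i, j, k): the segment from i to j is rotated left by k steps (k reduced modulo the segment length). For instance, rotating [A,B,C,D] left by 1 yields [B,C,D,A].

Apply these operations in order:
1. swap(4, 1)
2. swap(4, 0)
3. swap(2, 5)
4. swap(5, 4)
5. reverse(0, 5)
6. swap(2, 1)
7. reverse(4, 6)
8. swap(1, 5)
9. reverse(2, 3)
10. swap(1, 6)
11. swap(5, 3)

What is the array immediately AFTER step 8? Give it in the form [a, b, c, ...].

After 1 (swap(4, 1)): [1, 4, 5, 2, 0, 3, 6]
After 2 (swap(4, 0)): [0, 4, 5, 2, 1, 3, 6]
After 3 (swap(2, 5)): [0, 4, 3, 2, 1, 5, 6]
After 4 (swap(5, 4)): [0, 4, 3, 2, 5, 1, 6]
After 5 (reverse(0, 5)): [1, 5, 2, 3, 4, 0, 6]
After 6 (swap(2, 1)): [1, 2, 5, 3, 4, 0, 6]
After 7 (reverse(4, 6)): [1, 2, 5, 3, 6, 0, 4]
After 8 (swap(1, 5)): [1, 0, 5, 3, 6, 2, 4]

Answer: [1, 0, 5, 3, 6, 2, 4]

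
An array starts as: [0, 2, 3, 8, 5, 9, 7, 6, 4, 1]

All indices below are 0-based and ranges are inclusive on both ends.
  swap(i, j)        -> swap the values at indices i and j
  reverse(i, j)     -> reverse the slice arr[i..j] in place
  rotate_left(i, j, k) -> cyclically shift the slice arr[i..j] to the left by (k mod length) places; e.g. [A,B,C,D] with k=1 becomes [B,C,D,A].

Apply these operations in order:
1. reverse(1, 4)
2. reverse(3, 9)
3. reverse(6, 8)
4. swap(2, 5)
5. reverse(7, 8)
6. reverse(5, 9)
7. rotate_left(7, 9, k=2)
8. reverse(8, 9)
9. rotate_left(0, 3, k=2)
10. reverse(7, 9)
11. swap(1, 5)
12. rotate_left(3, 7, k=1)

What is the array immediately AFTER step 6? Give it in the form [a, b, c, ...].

After 1 (reverse(1, 4)): [0, 5, 8, 3, 2, 9, 7, 6, 4, 1]
After 2 (reverse(3, 9)): [0, 5, 8, 1, 4, 6, 7, 9, 2, 3]
After 3 (reverse(6, 8)): [0, 5, 8, 1, 4, 6, 2, 9, 7, 3]
After 4 (swap(2, 5)): [0, 5, 6, 1, 4, 8, 2, 9, 7, 3]
After 5 (reverse(7, 8)): [0, 5, 6, 1, 4, 8, 2, 7, 9, 3]
After 6 (reverse(5, 9)): [0, 5, 6, 1, 4, 3, 9, 7, 2, 8]

Answer: [0, 5, 6, 1, 4, 3, 9, 7, 2, 8]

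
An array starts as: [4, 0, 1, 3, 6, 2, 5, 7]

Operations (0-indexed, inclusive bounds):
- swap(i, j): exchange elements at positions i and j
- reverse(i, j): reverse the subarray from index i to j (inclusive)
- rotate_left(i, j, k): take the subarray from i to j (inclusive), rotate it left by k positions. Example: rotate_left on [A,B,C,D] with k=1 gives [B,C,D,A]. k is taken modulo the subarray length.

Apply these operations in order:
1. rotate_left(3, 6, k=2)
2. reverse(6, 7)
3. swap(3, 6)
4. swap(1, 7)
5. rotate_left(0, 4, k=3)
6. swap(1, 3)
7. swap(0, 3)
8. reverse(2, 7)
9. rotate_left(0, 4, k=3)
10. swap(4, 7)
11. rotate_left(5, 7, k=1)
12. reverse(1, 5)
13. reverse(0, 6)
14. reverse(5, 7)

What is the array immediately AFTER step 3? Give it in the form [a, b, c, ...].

Answer: [4, 0, 1, 7, 5, 3, 2, 6]

Derivation:
After 1 (rotate_left(3, 6, k=2)): [4, 0, 1, 2, 5, 3, 6, 7]
After 2 (reverse(6, 7)): [4, 0, 1, 2, 5, 3, 7, 6]
After 3 (swap(3, 6)): [4, 0, 1, 7, 5, 3, 2, 6]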